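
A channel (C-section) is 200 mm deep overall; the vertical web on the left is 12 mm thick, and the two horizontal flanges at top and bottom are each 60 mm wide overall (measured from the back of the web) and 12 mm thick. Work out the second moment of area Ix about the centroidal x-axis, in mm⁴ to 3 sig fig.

Decompose the section into non-overlapping parts with the origin at the bottom-left of its bounding rectangle.
Web: 12 × 200, A = 2 400 mm², y = 100 mm, Ī = 8 000 000 mm⁴.
Top flange (beyond web): 48 × 12, A = 576 mm², y = 194 mm, Ī = 6 912 mm⁴.
Bottom flange (beyond web): 48 × 12, A = 576 mm², y = 6 mm, Ī = 6 912 mm⁴.
By symmetry the centroid is at mid-height, ȳ = 100 mm.
Transfer each piece to the centroidal x-axis using Ī + A·d² with d = y − 100:
  web: d = 0 mm → contributes +8 000 000 mm⁴
  top flange (beyond web): d = 94 mm → contributes +5 096 448 mm⁴
  bottom flange (beyond web): d = -94 mm → contributes +5 096 448 mm⁴
Total I = 18 192 896 mm⁴.

Ix ≈ 1.82 × 10⁷ mm⁴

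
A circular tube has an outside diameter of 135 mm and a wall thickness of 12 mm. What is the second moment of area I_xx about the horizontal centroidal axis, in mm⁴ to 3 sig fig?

I_xx ≈ 8.85 × 10⁶ mm⁴

Break the section into simple shapes (no overlaps), measuring from the bottom-left corner of the bounding box.
Outer circle: ⌀135, A = 14 314 mm², y = 67.5 mm, Ī = 16 304 406 mm⁴.
Bore (subtracted): ⌀111, A = 9676.9 mm², y = 67.5 mm, Ī = 7 451 811 mm⁴.
By symmetry the centroid is at mid-height, ȳ = 67.5 mm.
All pieces are centred on the horizontal centroidal axis, so I = ΣĪ (holes subtracted) = 8 852 595 mm⁴.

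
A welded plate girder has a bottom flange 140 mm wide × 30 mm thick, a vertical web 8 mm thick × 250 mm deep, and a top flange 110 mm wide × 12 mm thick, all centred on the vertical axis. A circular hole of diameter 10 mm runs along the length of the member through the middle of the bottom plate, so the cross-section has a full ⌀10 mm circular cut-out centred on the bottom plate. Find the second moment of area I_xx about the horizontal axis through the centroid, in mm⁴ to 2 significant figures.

I_xx ≈ 9.2 × 10⁷ mm⁴

Decompose the section into non-overlapping parts with the origin at the bottom-left of its bounding rectangle.
Bottom plate: 140 × 30, A = 4 200 mm², y = 15 mm, Ī = 315 000 mm⁴.
Web plate: 8 × 250, A = 2 000 mm², y = 155 mm, Ī = 10 416 667 mm⁴.
Top plate: 110 × 12, A = 1 320 mm², y = 286 mm, Ī = 15 840 mm⁴.
Hole (subtracted): ⌀10, A = 78.54 mm², y = 15 mm, Ī = 490.9 mm⁴.
Centroid: ȳ = ΣA·y / ΣA = 100.7 mm.
Transfer each piece to the horizontal axis through the centroid using Ī + A·d² with d = y − 100.7:
  bottom plate: d = -85.7 mm → contributes +31 160 587 mm⁴
  web plate: d = 54.3 mm → contributes +16 314 030 mm⁴
  top plate: d = 185.3 mm → contributes +45 340 342 mm⁴
  hole: d = -85.7 mm → contributes −577 302 mm⁴
Total I = 92 237 658 mm⁴.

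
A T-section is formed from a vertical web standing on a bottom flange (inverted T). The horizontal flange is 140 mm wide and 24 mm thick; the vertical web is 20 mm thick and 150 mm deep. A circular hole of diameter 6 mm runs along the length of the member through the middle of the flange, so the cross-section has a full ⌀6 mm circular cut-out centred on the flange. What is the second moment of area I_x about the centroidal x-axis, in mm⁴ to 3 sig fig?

I_x ≈ 1.77 × 10⁷ mm⁴

Treat the section as a set of non-overlapping primitives; coordinates are from the bounding-box lower-left.
Flange: 140 × 24, A = 3 360 mm², y = 12 mm, Ī = 161 280 mm⁴.
Web: 20 × 150, A = 3 000 mm², y = 99 mm, Ī = 5 625 000 mm⁴.
Hole (subtracted): ⌀6, A = 28.274 mm², y = 12 mm, Ī = 63.617 mm⁴.
Centroid: ȳ = ΣA·y / ΣA = 53.221 mm.
Transfer each piece to the centroidal x-axis using Ī + A·d² with d = y − 53.221:
  flange: d = -41.221 mm → contributes +5 870 491 mm⁴
  web: d = 45.779 mm → contributes +11 912 153 mm⁴
  hole: d = -41.221 mm → contributes −48 107 mm⁴
Total I = 17 734 538 mm⁴.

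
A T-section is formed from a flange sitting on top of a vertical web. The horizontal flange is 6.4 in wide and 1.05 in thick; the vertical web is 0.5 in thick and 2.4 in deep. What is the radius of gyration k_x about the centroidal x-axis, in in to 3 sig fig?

k_x ≈ 0.730 in

Decompose the section into non-overlapping parts with the origin at the bottom-left of its bounding rectangle.
Flange: 6.4 × 1.05, A = 6.72 in², y = 2.925 in, Ī = 0.6174 in⁴.
Web: 0.5 × 2.4, A = 1.2 in², y = 1.2 in, Ī = 0.576 in⁴.
Centroid: ȳ = ΣA·y / ΣA = 2.6636 in.
Transfer each piece to the centroidal x-axis using Ī + A·d² with d = y − 2.6636:
  flange: d = 0.26136 in → contributes +1.0764 in⁴
  web: d = -1.4636 in → contributes +3.1467 in⁴
Total I = 4.2231 in⁴.
Radius of gyration: k = √(I/A) = √(4.2231 / 7.92) = 0.73022 in.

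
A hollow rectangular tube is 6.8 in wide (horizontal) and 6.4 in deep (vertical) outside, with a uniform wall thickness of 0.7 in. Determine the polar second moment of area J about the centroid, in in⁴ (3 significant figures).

J ≈ 194 in⁴

Split into non-overlapping primitives; take the origin at the lower-left of the bounding box.
Outer rectangle: 6.8 × 6.4, A = 43.52 in², y = 3.2 in, Ī = 148.55 in⁴.
Inner void (subtracted): 5.4 × 5, A = 27 in², y = 3.2 in, Ī = 56.25 in⁴.
By symmetry the centroid is at mid-height, ȳ = 3.2 in.
All pieces are centred on the centroidal x-axis, so I = ΣĪ (holes subtracted) = 92.298 in⁴.
Repeating about the centroidal y-axis gives I_y = 102.09 in⁴.
Polar second moment: J = I_x + I_y = 194.39 in⁴.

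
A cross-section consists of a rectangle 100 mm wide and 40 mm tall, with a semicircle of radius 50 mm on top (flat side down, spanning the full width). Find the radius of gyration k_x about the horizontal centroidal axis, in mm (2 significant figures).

k_x ≈ 24 mm

Split into non-overlapping primitives; take the origin at the lower-left of the bounding box.
Rectangular body: 100 × 40, A = 4 000 mm², y = 20 mm, Ī = 533 333 mm⁴.
Semicircular cap: semicircle r = 50, A = 3 927 mm², y = 61.22 mm, Ī = 685 981 mm⁴.
Centroid: ȳ = ΣA·y / ΣA = 40.42 mm.
Transfer each piece to the horizontal centroidal axis using Ī + A·d² with d = y − 40.42:
  rectangular body: d = -20.42 mm → contributes +2 201 321 mm⁴
  semicircular cap: d = 20.8 mm → contributes +2 384 980 mm⁴
Total I = 4 586 301 mm⁴.
Radius of gyration: k = √(I/A) = √(4 586 301 / 7 927) = 24.05 mm.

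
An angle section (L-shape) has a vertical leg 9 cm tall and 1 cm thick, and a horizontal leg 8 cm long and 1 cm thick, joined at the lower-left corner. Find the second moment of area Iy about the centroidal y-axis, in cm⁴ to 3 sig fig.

Split into non-overlapping primitives; take the origin at the lower-left of the bounding box.
Vertical leg: 1 × 9, A = 9 cm², x = 0.5 cm, Ī = 0.75 cm⁴.
Horizontal leg (remainder): 7 × 1, A = 7 cm², x = 4.5 cm, Ī = 28.583 cm⁴.
Centroid: x̄ = ΣA·x / ΣA = 2.25 cm.
Transfer each piece to the centroidal y-axis using Ī + A·d² with d = x − 2.25:
  vertical leg: d = -1.75 cm → contributes +28.313 cm⁴
  horizontal leg (remainder): d = 2.25 cm → contributes +64.021 cm⁴
Total I = 92.333 cm⁴.

Iy ≈ 92.3 cm⁴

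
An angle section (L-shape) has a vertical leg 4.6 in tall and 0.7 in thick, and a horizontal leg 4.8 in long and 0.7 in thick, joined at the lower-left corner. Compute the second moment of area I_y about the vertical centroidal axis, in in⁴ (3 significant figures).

I_y ≈ 12.9 in⁴

Decompose the section into non-overlapping parts with the origin at the bottom-left of its bounding rectangle.
Vertical leg: 0.7 × 4.6, A = 3.22 in², x = 0.35 in, Ī = 0.13148 in⁴.
Horizontal leg (remainder): 4.1 × 0.7, A = 2.87 in², x = 2.75 in, Ī = 4.0204 in⁴.
Centroid: x̄ = ΣA·x / ΣA = 1.481 in.
Transfer each piece to the vertical centroidal axis using Ī + A·d² with d = x − 1.481:
  vertical leg: d = -1.131 in → contributes +4.2506 in⁴
  horizontal leg (remainder): d = 1.269 in → contributes +8.6419 in⁴
Total I = 12.893 in⁴.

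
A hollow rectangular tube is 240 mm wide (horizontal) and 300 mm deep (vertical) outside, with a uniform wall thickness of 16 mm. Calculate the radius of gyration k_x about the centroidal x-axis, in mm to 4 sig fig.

k_x ≈ 112.7 mm

Treat the section as a set of non-overlapping primitives; coordinates are from the bounding-box lower-left.
Outer rectangle: 240 × 300, A = 72 000 mm², y = 150 mm, Ī = 540 000 000 mm⁴.
Inner void (subtracted): 208 × 268, A = 55 744 mm², y = 150 mm, Ī = 333 646 421 mm⁴.
By symmetry the centroid is at mid-height, ȳ = 150 mm.
All pieces are centred on the centroidal x-axis, so I = ΣĪ (holes subtracted) = 206 353 579 mm⁴.
Radius of gyration: k = √(I/A) = √(206 353 579 / 16 256) = 112.668 mm.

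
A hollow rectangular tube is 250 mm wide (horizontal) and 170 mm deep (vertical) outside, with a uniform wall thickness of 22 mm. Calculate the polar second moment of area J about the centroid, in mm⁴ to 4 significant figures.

Decompose the section into non-overlapping parts with the origin at the bottom-left of its bounding rectangle.
Outer rectangle: 250 × 170, A = 42 500 mm², y = 85 mm, Ī = 102 354 167 mm⁴.
Inner void (subtracted): 206 × 126, A = 25 956 mm², y = 85 mm, Ī = 34 339 788 mm⁴.
By symmetry the centroid is at mid-height, ȳ = 85 mm.
All pieces are centred on the centroidal x-axis, so I = ΣĪ (holes subtracted) = 68 014 379 mm⁴.
Repeating about the centroidal y-axis gives I_y = 129 565 099 mm⁴.
Polar second moment: J = I_x + I_y = 197 579 477 mm⁴.

J ≈ 1.976 × 10⁸ mm⁴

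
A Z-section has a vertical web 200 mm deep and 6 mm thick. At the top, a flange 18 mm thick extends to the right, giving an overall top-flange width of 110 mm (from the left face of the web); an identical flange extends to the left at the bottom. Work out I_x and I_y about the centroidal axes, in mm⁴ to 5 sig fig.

I_x ≈ 3.5105 × 10⁷ mm⁴, I_y ≈ 1.4704 × 10⁷ mm⁴

Split into non-overlapping primitives; take the origin at the lower-left of the bounding box.
Web: 6 × 200, A = 1 200 mm², y = 100 mm, Ī = 4 000 000 mm⁴.
Top flange (beyond web): 104 × 18, A = 1 872 mm², y = 191 mm, Ī = 50 544 mm⁴.
Bottom flange (beyond web): 104 × 18, A = 1 872 mm², y = 9 mm, Ī = 50 544 mm⁴.
Centroid: ȳ = ΣA·y / ΣA = 100 mm.
Transfer each piece to the centroidal x-axis using Ī + A·d² with d = y − 100:
  web: d = 0 mm → contributes +4 000 000 mm⁴
  top flange (beyond web): d = 91 mm → contributes +15 552 576 mm⁴
  bottom flange (beyond web): d = -91 mm → contributes +15 552 576 mm⁴
Total I = 35 105 152 mm⁴.
For the y-axis: x̄ = 107 mm.
Repeating about the centroidal y-axis gives I_y = 14 703 792 mm⁴.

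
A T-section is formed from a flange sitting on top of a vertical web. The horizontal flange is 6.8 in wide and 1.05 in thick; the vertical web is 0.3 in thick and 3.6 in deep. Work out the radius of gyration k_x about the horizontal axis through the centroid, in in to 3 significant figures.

Break the section into simple shapes (no overlaps), measuring from the bottom-left corner of the bounding box.
Flange: 6.8 × 1.05, A = 7.14 in², y = 4.125 in, Ī = 0.65599 in⁴.
Web: 0.3 × 3.6, A = 1.08 in², y = 1.8 in, Ī = 1.1664 in⁴.
Centroid: ȳ = ΣA·y / ΣA = 3.8195 in.
Transfer each piece to the horizontal axis through the centroid using Ī + A·d² with d = y − 3.8195:
  flange: d = 0.30547 in → contributes +1.3223 in⁴
  web: d = -2.0195 in → contributes +5.5712 in⁴
Total I = 6.8934 in⁴.
Radius of gyration: k = √(I/A) = √(6.8934 / 8.22) = 0.91576 in.

k_x ≈ 0.916 in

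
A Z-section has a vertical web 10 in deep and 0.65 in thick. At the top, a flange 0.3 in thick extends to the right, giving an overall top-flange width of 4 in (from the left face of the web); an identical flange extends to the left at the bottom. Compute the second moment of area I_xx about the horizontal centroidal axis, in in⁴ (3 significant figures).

Decompose the section into non-overlapping parts with the origin at the bottom-left of its bounding rectangle.
Web: 0.65 × 10, A = 6.5 in², y = 5 in, Ī = 54.167 in⁴.
Top flange (beyond web): 3.35 × 0.3, A = 1.005 in², y = 9.85 in, Ī = 0.0075375 in⁴.
Bottom flange (beyond web): 3.35 × 0.3, A = 1.005 in², y = 0.15 in, Ī = 0.0075375 in⁴.
Centroid: ȳ = ΣA·y / ΣA = 5 in.
Transfer each piece to the horizontal centroidal axis using Ī + A·d² with d = y − 5:
  web: d = 0 in → contributes +54.167 in⁴
  top flange (beyond web): d = 4.85 in → contributes +23.648 in⁴
  bottom flange (beyond web): d = -4.85 in → contributes +23.648 in⁴
Total I = 101.46 in⁴.

I_xx ≈ 101 in⁴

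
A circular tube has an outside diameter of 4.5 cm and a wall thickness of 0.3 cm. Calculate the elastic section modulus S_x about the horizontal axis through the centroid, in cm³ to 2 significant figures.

S_x ≈ 3.9 cm³

Split into non-overlapping primitives; take the origin at the lower-left of the bounding box.
Outer circle: ⌀4.5, A = 15.9 cm², y = 2.25 cm, Ī = 20.13 cm⁴.
Bore (subtracted): ⌀3.9, A = 11.95 cm², y = 2.25 cm, Ī = 11.36 cm⁴.
By symmetry the centroid is at mid-height, ȳ = 2.25 cm.
All pieces are centred on the horizontal axis through the centroid, so I = ΣĪ (holes subtracted) = 8.773 cm⁴.
Extreme fibre distance c = 2.25 cm; S = I/c = 3.899 cm³.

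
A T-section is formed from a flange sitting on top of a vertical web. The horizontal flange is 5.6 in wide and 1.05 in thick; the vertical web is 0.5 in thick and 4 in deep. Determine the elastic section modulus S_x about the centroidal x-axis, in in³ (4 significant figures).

S_x ≈ 3.275 in³

Treat the section as a set of non-overlapping primitives; coordinates are from the bounding-box lower-left.
Flange: 5.6 × 1.05, A = 5.88 in², y = 4.525 in, Ī = 0.540225 in⁴.
Web: 0.5 × 4, A = 2 in², y = 2 in, Ī = 2.66667 in⁴.
Centroid: ȳ = ΣA·y / ΣA = 3.88414 in.
Transfer each piece to the centroidal x-axis using Ī + A·d² with d = y − 3.88414:
  flange: d = 0.640863 in → contributes +2.95517 in⁴
  web: d = -1.88414 in → contributes +9.76661 in⁴
Total I = 12.7218 in⁴.
Extreme fibre distance c = 3.88414 in; S = I/c = 3.27532 in³.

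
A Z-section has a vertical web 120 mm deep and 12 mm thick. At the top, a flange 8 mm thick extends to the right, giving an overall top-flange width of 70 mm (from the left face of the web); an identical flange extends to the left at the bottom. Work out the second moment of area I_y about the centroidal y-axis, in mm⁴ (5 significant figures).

I_y ≈ 1.4142 × 10⁶ mm⁴

Treat the section as a set of non-overlapping primitives; coordinates are from the bounding-box lower-left.
Web: 12 × 120, A = 1 440 mm², x = 64 mm, Ī = 17 280 mm⁴.
Top flange (beyond web): 58 × 8, A = 464 mm², x = 99 mm, Ī = 130074.7 mm⁴.
Bottom flange (beyond web): 58 × 8, A = 464 mm², x = 29 mm, Ī = 130074.7 mm⁴.
Centroid: x̄ = ΣA·x / ΣA = 64 mm.
Transfer each piece to the centroidal y-axis using Ī + A·d² with d = x − 64:
  web: d = 0 mm → contributes +17 280 mm⁴
  top flange (beyond web): d = 35 mm → contributes +698474.7 mm⁴
  bottom flange (beyond web): d = -35 mm → contributes +698474.7 mm⁴
Total I = 1 414 229 mm⁴.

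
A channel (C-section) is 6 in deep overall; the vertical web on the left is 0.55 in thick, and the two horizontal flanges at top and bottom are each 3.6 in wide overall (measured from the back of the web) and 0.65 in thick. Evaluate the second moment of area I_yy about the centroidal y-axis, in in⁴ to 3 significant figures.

Decompose the section into non-overlapping parts with the origin at the bottom-left of its bounding rectangle.
Web: 0.55 × 6, A = 3.3 in², x = 0.275 in, Ī = 0.083188 in⁴.
Top flange (beyond web): 3.05 × 0.65, A = 1.9825 in², x = 2.075 in, Ī = 1.5369 in⁴.
Bottom flange (beyond web): 3.05 × 0.65, A = 1.9825 in², x = 2.075 in, Ī = 1.5369 in⁴.
Centroid: x̄ = ΣA·x / ΣA = 1.2574 in.
Transfer each piece to the centroidal y-axis using Ī + A·d² with d = x − 1.2574:
  web: d = -0.98238 in → contributes +3.2679 in⁴
  top flange (beyond web): d = 0.81762 in → contributes +2.8622 in⁴
  bottom flange (beyond web): d = 0.81762 in → contributes +2.8622 in⁴
Total I = 8.9922 in⁴.

I_yy ≈ 8.99 in⁴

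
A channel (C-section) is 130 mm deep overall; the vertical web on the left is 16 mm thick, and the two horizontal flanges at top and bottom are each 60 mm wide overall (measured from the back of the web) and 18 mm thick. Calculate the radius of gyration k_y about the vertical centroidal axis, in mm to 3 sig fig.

k_y ≈ 17.4 mm

Decompose the section into non-overlapping parts with the origin at the bottom-left of its bounding rectangle.
Web: 16 × 130, A = 2 080 mm², x = 8 mm, Ī = 44 373 mm⁴.
Top flange (beyond web): 44 × 18, A = 792 mm², x = 38 mm, Ī = 127 776 mm⁴.
Bottom flange (beyond web): 44 × 18, A = 792 mm², x = 38 mm, Ī = 127 776 mm⁴.
Centroid: x̄ = ΣA·x / ΣA = 20.969 mm.
Transfer each piece to the vertical centroidal axis using Ī + A·d² with d = x − 20.969:
  web: d = -12.969 mm → contributes +394 242 mm⁴
  top flange (beyond web): d = 17.031 mm → contributes +357 488 mm⁴
  bottom flange (beyond web): d = 17.031 mm → contributes +357 488 mm⁴
Total I = 1 109 218 mm⁴.
Radius of gyration: k = √(I/A) = √(1 109 218 / 3 664) = 17.399 mm.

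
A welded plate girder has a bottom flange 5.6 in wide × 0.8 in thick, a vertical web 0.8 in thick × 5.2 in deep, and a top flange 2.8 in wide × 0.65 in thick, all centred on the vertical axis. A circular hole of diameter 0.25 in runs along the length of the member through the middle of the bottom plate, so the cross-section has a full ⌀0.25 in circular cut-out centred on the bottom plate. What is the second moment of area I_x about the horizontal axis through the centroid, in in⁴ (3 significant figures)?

I_x ≈ 59.0 in⁴

Treat the section as a set of non-overlapping primitives; coordinates are from the bounding-box lower-left.
Bottom plate: 5.6 × 0.8, A = 4.48 in², y = 0.4 in, Ī = 0.23893 in⁴.
Web plate: 0.8 × 5.2, A = 4.16 in², y = 3.4 in, Ī = 9.3739 in⁴.
Top plate: 2.8 × 0.65, A = 1.82 in², y = 6.325 in, Ī = 0.064079 in⁴.
Hole (subtracted): ⌀0.25, A = 0.049087 in², y = 0.4 in, Ī = 0.00019175 in⁴.
Centroid: ȳ = ΣA·y / ΣA = 2.6345 in.
Transfer each piece to the horizontal axis through the centroid using Ī + A·d² with d = y − 2.6345:
  bottom plate: d = -2.2345 in → contributes +22.608 in⁴
  web plate: d = 0.76547 in → contributes +11.811 in⁴
  top plate: d = 3.6905 in → contributes +24.852 in⁴
  hole: d = -2.2345 in → contributes −0.24529 in⁴
Total I = 59.026 in⁴.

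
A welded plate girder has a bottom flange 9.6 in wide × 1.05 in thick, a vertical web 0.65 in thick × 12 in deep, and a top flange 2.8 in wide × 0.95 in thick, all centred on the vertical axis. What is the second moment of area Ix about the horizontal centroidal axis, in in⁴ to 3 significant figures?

Break the section into simple shapes (no overlaps), measuring from the bottom-left corner of the bounding box.
Bottom plate: 9.6 × 1.05, A = 10.08 in², y = 0.525 in, Ī = 0.9261 in⁴.
Web plate: 0.65 × 12, A = 7.8 in², y = 7.05 in, Ī = 93.6 in⁴.
Top plate: 2.8 × 0.95, A = 2.66 in², y = 13.525 in, Ī = 0.20005 in⁴.
Centroid: ȳ = ΣA·y / ΣA = 4.6864 in.
Transfer each piece to the horizontal centroidal axis using Ī + A·d² with d = y − 4.6864:
  bottom plate: d = -4.1614 in → contributes +175.48 in⁴
  web plate: d = 2.3636 in → contributes +137.18 in⁴
  top plate: d = 8.8386 in → contributes +208 in⁴
Total I = 520.66 in⁴.

Ix ≈ 521 in⁴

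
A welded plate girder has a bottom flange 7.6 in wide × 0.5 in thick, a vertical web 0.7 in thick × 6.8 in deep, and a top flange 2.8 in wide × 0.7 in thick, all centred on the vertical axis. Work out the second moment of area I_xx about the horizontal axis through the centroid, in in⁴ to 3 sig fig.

I_xx ≈ 92.6 in⁴

Break the section into simple shapes (no overlaps), measuring from the bottom-left corner of the bounding box.
Bottom plate: 7.6 × 0.5, A = 3.8 in², y = 0.25 in, Ī = 0.079167 in⁴.
Web plate: 0.7 × 6.8, A = 4.76 in², y = 3.9 in, Ī = 18.342 in⁴.
Top plate: 2.8 × 0.7, A = 1.96 in², y = 7.65 in, Ī = 0.080033 in⁴.
Centroid: ȳ = ΣA·y / ΣA = 3.2802 in.
Transfer each piece to the horizontal axis through the centroid using Ī + A·d² with d = y − 3.2802:
  bottom plate: d = -3.0302 in → contributes +34.972 in⁴
  web plate: d = 0.61977 in → contributes +20.17 in⁴
  top plate: d = 4.3698 in → contributes +37.506 in⁴
Total I = 92.648 in⁴.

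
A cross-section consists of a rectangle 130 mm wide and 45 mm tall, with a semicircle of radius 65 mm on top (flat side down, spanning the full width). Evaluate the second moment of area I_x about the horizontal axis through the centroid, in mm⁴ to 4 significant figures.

I_x ≈ 1.075 × 10⁷ mm⁴

Split into non-overlapping primitives; take the origin at the lower-left of the bounding box.
Rectangular body: 130 × 45, A = 5 850 mm², y = 22.5 mm, Ī = 987 188 mm⁴.
Semicircular cap: semicircle r = 65, A = 6636.61 mm², y = 72.5869 mm, Ī = 1 959 230 mm⁴.
Centroid: ȳ = ΣA·y / ΣA = 49.1211 mm.
Transfer each piece to the horizontal axis through the centroid using Ī + A·d² with d = y − 49.1211:
  rectangular body: d = -26.6211 mm → contributes +5 132 977 mm⁴
  semicircular cap: d = 23.4658 mm → contributes +5 613 634 mm⁴
Total I = 10 746 610 mm⁴.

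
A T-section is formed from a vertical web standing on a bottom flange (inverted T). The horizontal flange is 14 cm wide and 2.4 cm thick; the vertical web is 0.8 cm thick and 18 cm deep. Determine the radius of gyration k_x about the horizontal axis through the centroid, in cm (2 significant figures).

Break the section into simple shapes (no overlaps), measuring from the bottom-left corner of the bounding box.
Flange: 14 × 2.4, A = 33.6 cm², y = 1.2 cm, Ī = 16.13 cm⁴.
Web: 0.8 × 18, A = 14.4 cm², y = 11.4 cm, Ī = 388.8 cm⁴.
Centroid: ȳ = ΣA·y / ΣA = 4.26 cm.
Transfer each piece to the horizontal axis through the centroid using Ī + A·d² with d = y − 4.26:
  flange: d = -3.06 cm → contributes +330.7 cm⁴
  web: d = 7.14 cm → contributes +1 123 cm⁴
Total I = 1 454 cm⁴.
Radius of gyration: k = √(I/A) = √(1 454 / 48) = 5.503 cm.

k_x ≈ 5.5 cm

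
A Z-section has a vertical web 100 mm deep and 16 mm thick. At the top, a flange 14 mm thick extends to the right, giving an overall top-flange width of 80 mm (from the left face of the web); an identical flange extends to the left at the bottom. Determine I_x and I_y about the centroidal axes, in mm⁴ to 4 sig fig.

Decompose the section into non-overlapping parts with the origin at the bottom-left of its bounding rectangle.
Web: 16 × 100, A = 1 600 mm², y = 50 mm, Ī = 1 333 333 mm⁴.
Top flange (beyond web): 64 × 14, A = 896 mm², y = 93 mm, Ī = 14634.7 mm⁴.
Bottom flange (beyond web): 64 × 14, A = 896 mm², y = 7 mm, Ī = 14634.7 mm⁴.
Centroid: ȳ = ΣA·y / ΣA = 50 mm.
Transfer each piece to the centroidal x-axis using Ī + A·d² with d = y − 50:
  web: d = 0 mm → contributes +1 333 333 mm⁴
  top flange (beyond web): d = 43 mm → contributes +1 671 339 mm⁴
  bottom flange (beyond web): d = -43 mm → contributes +1 671 339 mm⁴
Total I = 4 676 011 mm⁴.
For the y-axis: x̄ = 72 mm.
Repeating about the centroidal y-axis gives I_y = 3 513 003 mm⁴.

I_x ≈ 4.676 × 10⁶ mm⁴, I_y ≈ 3.513 × 10⁶ mm⁴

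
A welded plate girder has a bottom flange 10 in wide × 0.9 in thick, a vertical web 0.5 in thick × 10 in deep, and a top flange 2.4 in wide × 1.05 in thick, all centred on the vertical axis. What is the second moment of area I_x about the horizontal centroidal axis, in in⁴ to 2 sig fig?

Break the section into simple shapes (no overlaps), measuring from the bottom-left corner of the bounding box.
Bottom plate: 10 × 0.9, A = 9 in², y = 0.45 in, Ī = 0.6075 in⁴.
Web plate: 0.5 × 10, A = 5 in², y = 5.9 in, Ī = 41.67 in⁴.
Top plate: 2.4 × 1.05, A = 2.52 in², y = 11.43 in, Ī = 0.2315 in⁴.
Centroid: ȳ = ΣA·y / ΣA = 3.774 in.
Transfer each piece to the horizontal centroidal axis using Ī + A·d² with d = y − 3.774:
  bottom plate: d = -3.324 in → contributes +100 in⁴
  web plate: d = 2.126 in → contributes +64.27 in⁴
  top plate: d = 7.651 in → contributes +147.8 in⁴
Total I = 312.1 in⁴.

I_x ≈ 310 in⁴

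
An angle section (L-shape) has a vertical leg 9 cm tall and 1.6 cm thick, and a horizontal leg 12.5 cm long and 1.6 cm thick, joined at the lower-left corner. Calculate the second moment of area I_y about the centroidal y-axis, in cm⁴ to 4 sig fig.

Break the section into simple shapes (no overlaps), measuring from the bottom-left corner of the bounding box.
Vertical leg: 1.6 × 9, A = 14.4 cm², x = 0.8 cm, Ī = 3.072 cm⁴.
Horizontal leg (remainder): 10.9 × 1.6, A = 17.44 cm², x = 7.05 cm, Ī = 172.671 cm⁴.
Centroid: x̄ = ΣA·x / ΣA = 4.22337 cm.
Transfer each piece to the centroidal y-axis using Ī + A·d² with d = x − 4.22337:
  vertical leg: d = -3.42337 cm → contributes +171.832 cm⁴
  horizontal leg (remainder): d = 2.82663 cm → contributes +312.014 cm⁴
Total I = 483.846 cm⁴.

I_y ≈ 483.8 cm⁴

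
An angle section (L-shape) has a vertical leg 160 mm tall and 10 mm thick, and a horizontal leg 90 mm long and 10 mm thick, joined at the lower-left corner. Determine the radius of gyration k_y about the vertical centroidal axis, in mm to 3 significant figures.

k_y ≈ 25.2 mm

Break the section into simple shapes (no overlaps), measuring from the bottom-left corner of the bounding box.
Vertical leg: 10 × 160, A = 1 600 mm², x = 5 mm, Ī = 13 333 mm⁴.
Horizontal leg (remainder): 80 × 10, A = 800 mm², x = 50 mm, Ī = 426 667 mm⁴.
Centroid: x̄ = ΣA·x / ΣA = 20 mm.
Transfer each piece to the vertical centroidal axis using Ī + A·d² with d = x − 20:
  vertical leg: d = -15 mm → contributes +373 333 mm⁴
  horizontal leg (remainder): d = 30 mm → contributes +1 146 667 mm⁴
Total I = 1 520 000 mm⁴.
Radius of gyration: k = √(I/A) = √(1 520 000 / 2 400) = 25.166 mm.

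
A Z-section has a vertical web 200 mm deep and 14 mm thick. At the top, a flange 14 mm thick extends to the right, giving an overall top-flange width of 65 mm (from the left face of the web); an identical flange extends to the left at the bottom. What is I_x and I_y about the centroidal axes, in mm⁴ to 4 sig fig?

Break the section into simple shapes (no overlaps), measuring from the bottom-left corner of the bounding box.
Web: 14 × 200, A = 2 800 mm², y = 100 mm, Ī = 9 333 333 mm⁴.
Top flange (beyond web): 51 × 14, A = 714 mm², y = 193 mm, Ī = 11 662 mm⁴.
Bottom flange (beyond web): 51 × 14, A = 714 mm², y = 7 mm, Ī = 11 662 mm⁴.
Centroid: ȳ = ΣA·y / ΣA = 100 mm.
Transfer each piece to the centroidal x-axis using Ī + A·d² with d = y − 100:
  web: d = 0 mm → contributes +9 333 333 mm⁴
  top flange (beyond web): d = 93 mm → contributes +6 187 048 mm⁴
  bottom flange (beyond web): d = -93 mm → contributes +6 187 048 mm⁴
Total I = 21 707 429 mm⁴.
For the y-axis: x̄ = 58 mm.
Repeating about the centroidal y-axis gives I_y = 1 863 577 mm⁴.

I_x ≈ 2.171 × 10⁷ mm⁴, I_y ≈ 1.864 × 10⁶ mm⁴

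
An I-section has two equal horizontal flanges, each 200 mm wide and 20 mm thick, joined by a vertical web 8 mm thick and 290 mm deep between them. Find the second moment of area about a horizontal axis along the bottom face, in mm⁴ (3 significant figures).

Decompose the section into non-overlapping parts with the origin at the bottom-left of its bounding rectangle.
Bottom flange: 200 × 20, A = 4 000 mm², y = 10 mm, Ī = 133 333 mm⁴.
Web: 8 × 290, A = 2 320 mm², y = 165 mm, Ī = 16 259 333 mm⁴.
Top flange: 200 × 20, A = 4 000 mm², y = 320 mm, Ī = 133 333 mm⁴.
Transfer each piece to a horizontal axis along the bottom face using Ī + A·d² with d = y − 0:
  bottom flange: d = 10 mm → contributes +533 333 mm⁴
  web: d = 165 mm → contributes +79 421 333 mm⁴
  top flange: d = 320 mm → contributes +409 733 333 mm⁴
Total I = 489 688 000 mm⁴.

I_base ≈ 4.90 × 10⁸ mm⁴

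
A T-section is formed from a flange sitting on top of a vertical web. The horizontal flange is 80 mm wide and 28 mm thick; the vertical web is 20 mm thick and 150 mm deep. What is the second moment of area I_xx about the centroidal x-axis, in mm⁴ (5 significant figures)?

I_xx ≈ 1.5930 × 10⁷ mm⁴

Treat the section as a set of non-overlapping primitives; coordinates are from the bounding-box lower-left.
Flange: 80 × 28, A = 2 240 mm², y = 164 mm, Ī = 146346.7 mm⁴.
Web: 20 × 150, A = 3 000 mm², y = 75 mm, Ī = 5 625 000 mm⁴.
Centroid: ȳ = ΣA·y / ΣA = 113.0458 mm.
Transfer each piece to the centroidal x-axis using Ī + A·d² with d = y − 113.0458:
  flange: d = 50.9542 mm → contributes +5 962 127 mm⁴
  web: d = -38.0458 mm → contributes +9 967 449 mm⁴
Total I = 15 929 576 mm⁴.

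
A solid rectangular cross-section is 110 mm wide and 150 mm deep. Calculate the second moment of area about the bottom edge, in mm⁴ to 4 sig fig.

I_base ≈ 1.238 × 10⁸ mm⁴

The section: 110 × 150, A = 16 500 mm², y = 75 mm, Ī = 30 937 500 mm⁴.
Transfer it to the bottom edge using Ī + A·d² with d = y − 0:
  the section: d = 75 mm → contributes +123 750 000 mm⁴
Total I = 123 750 000 mm⁴.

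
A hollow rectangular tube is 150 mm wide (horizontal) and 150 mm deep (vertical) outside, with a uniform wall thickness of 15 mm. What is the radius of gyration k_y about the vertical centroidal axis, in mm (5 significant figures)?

Split into non-overlapping primitives; take the origin at the lower-left of the bounding box.
Outer rectangle: 150 × 150, A = 22 500 mm², x = 75 mm, Ī = 42 187 500 mm⁴.
Inner void (subtracted): 120 × 120, A = 14 400 mm², x = 75 mm, Ī = 17 280 000 mm⁴.
By symmetry the centroid is at mid-width, x̄ = 75 mm.
All pieces are centred on the vertical centroidal axis, so I = ΣĪ (holes subtracted) = 24 907 500 mm⁴.
Radius of gyration: k = √(I/A) = √(24 907 500 / 8 100) = 55.45268 mm.

k_y ≈ 55.453 mm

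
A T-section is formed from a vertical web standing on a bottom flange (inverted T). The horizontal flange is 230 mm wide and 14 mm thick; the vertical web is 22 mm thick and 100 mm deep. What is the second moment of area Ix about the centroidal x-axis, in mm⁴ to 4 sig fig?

Treat the section as a set of non-overlapping primitives; coordinates are from the bounding-box lower-left.
Flange: 230 × 14, A = 3 220 mm², y = 7 mm, Ī = 52593.3 mm⁴.
Web: 22 × 100, A = 2 200 mm², y = 64 mm, Ī = 1 833 333 mm⁴.
Centroid: ȳ = ΣA·y / ΣA = 30.1365 mm.
Transfer each piece to the centroidal x-axis using Ī + A·d² with d = y − 30.1365:
  flange: d = -23.1365 mm → contributes +1 776 256 mm⁴
  web: d = 33.8635 mm → contributes +4 356 149 mm⁴
Total I = 6 132 406 mm⁴.

Ix ≈ 6.132 × 10⁶ mm⁴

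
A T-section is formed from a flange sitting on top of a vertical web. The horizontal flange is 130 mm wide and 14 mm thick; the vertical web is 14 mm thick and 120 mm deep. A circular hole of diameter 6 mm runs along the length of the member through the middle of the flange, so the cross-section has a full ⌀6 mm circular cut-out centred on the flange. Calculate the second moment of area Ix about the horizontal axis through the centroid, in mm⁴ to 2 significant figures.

Ix ≈ 5.9 × 10⁶ mm⁴

Split into non-overlapping primitives; take the origin at the lower-left of the bounding box.
Flange: 130 × 14, A = 1 820 mm², y = 127 mm, Ī = 29 727 mm⁴.
Web: 14 × 120, A = 1 680 mm², y = 60 mm, Ī = 2 016 000 mm⁴.
Hole (subtracted): ⌀6, A = 28.27 mm², y = 127 mm, Ī = 63.62 mm⁴.
Centroid: ȳ = ΣA·y / ΣA = 94.58 mm.
Transfer each piece to the horizontal axis through the centroid using Ī + A·d² with d = y − 94.58:
  flange: d = 32.42 mm → contributes +1 942 875 mm⁴
  web: d = -34.58 mm → contributes +4 024 682 mm⁴
  hole: d = 32.42 mm → contributes −29 785 mm⁴
Total I = 5 937 772 mm⁴.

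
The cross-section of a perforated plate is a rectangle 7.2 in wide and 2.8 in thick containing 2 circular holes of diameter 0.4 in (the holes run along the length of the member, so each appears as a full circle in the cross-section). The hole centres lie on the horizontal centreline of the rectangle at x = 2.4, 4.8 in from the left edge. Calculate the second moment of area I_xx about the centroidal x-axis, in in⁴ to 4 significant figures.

I_xx ≈ 13.17 in⁴

Split into non-overlapping primitives; take the origin at the lower-left of the bounding box.
Plate: 7.2 × 2.8, A = 20.16 in², y = 1.4 in, Ī = 13.1712 in⁴.
Hole 1 (subtracted): ⌀0.4, A = 0.125664 in², y = 1.4 in, Ī = 0.00125664 in⁴.
Hole 2 (subtracted): ⌀0.4, A = 0.125664 in², y = 1.4 in, Ī = 0.00125664 in⁴.
By symmetry the centroid is at mid-height, ȳ = 1.4 in.
All pieces are centred on the centroidal x-axis, so I = ΣĪ (holes subtracted) = 13.1687 in⁴.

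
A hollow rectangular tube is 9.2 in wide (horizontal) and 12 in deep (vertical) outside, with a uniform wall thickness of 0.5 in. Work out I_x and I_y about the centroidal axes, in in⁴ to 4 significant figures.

I_x ≈ 415.3 in⁴, I_y ≈ 273.3 in⁴

Decompose the section into non-overlapping parts with the origin at the bottom-left of its bounding rectangle.
Outer rectangle: 9.2 × 12, A = 110.4 in², y = 6 in, Ī = 1324.8 in⁴.
Inner void (subtracted): 8.2 × 11, A = 90.2 in², y = 6 in, Ī = 909.517 in⁴.
By symmetry the centroid is at mid-height, ȳ = 6 in.
All pieces are centred on the centroidal x-axis, so I = ΣĪ (holes subtracted) = 415.283 in⁴.
Repeating about the centroidal y-axis gives I_y = 273.267 in⁴.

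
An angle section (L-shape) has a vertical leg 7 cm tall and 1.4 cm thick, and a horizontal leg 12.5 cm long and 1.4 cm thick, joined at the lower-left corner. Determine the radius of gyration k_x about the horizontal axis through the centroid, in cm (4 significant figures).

k_x ≈ 1.881 cm

Split into non-overlapping primitives; take the origin at the lower-left of the bounding box.
Vertical leg: 1.4 × 7, A = 9.8 cm², y = 3.5 cm, Ī = 40.0167 cm⁴.
Horizontal leg (remainder): 11.1 × 1.4, A = 15.54 cm², y = 0.7 cm, Ī = 2.5382 cm⁴.
Centroid: ȳ = ΣA·y / ΣA = 1.78287 cm.
Transfer each piece to the horizontal axis through the centroid using Ī + A·d² with d = y − 1.78287:
  vertical leg: d = 1.71713 cm → contributes +68.9122 cm⁴
  horizontal leg (remainder): d = -1.08287 cm → contributes +20.7606 cm⁴
Total I = 89.6728 cm⁴.
Radius of gyration: k = √(I/A) = √(89.6728 / 25.34) = 1.88117 cm.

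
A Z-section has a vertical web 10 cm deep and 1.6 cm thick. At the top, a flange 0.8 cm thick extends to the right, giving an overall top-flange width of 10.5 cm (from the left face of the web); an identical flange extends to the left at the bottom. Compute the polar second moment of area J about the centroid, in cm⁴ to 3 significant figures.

Treat the section as a set of non-overlapping primitives; coordinates are from the bounding-box lower-left.
Web: 1.6 × 10, A = 16 cm², y = 5 cm, Ī = 133.33 cm⁴.
Top flange (beyond web): 8.9 × 0.8, A = 7.12 cm², y = 9.6 cm, Ī = 0.37973 cm⁴.
Bottom flange (beyond web): 8.9 × 0.8, A = 7.12 cm², y = 0.4 cm, Ī = 0.37973 cm⁴.
Centroid: ȳ = ΣA·y / ΣA = 5 cm.
Transfer each piece to the centroidal x-axis using Ī + A·d² with d = y − 5:
  web: d = 0 cm → contributes +133.33 cm⁴
  top flange (beyond web): d = 4.6 cm → contributes +151.04 cm⁴
  bottom flange (beyond web): d = -4.6 cm → contributes +151.04 cm⁴
Total I = 435.41 cm⁴.
For the y-axis: x̄ = 9.7 cm.
Repeating about the centroidal y-axis gives I_y = 489.9 cm⁴.
Polar second moment: J = I_x + I_y = 925.31 cm⁴.

J ≈ 925 cm⁴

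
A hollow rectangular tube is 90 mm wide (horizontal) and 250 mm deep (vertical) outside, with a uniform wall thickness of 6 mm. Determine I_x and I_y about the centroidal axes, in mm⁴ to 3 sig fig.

Decompose the section into non-overlapping parts with the origin at the bottom-left of its bounding rectangle.
Outer rectangle: 90 × 250, A = 22 500 mm², y = 125 mm, Ī = 117 187 500 mm⁴.
Inner void (subtracted): 78 × 238, A = 18 564 mm², y = 125 mm, Ī = 87 628 268 mm⁴.
By symmetry the centroid is at mid-height, ȳ = 125 mm.
All pieces are centred on the centroidal x-axis, so I = ΣĪ (holes subtracted) = 29 559 232 mm⁴.
Repeating about the centroidal y-axis gives I_y = 5 775 552 mm⁴.

I_x ≈ 2.96 × 10⁷ mm⁴, I_y ≈ 5.78 × 10⁶ mm⁴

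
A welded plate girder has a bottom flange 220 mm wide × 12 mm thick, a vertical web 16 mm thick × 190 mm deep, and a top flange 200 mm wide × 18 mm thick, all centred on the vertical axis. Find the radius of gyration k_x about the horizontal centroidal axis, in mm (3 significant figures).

k_x ≈ 89.2 mm

Treat the section as a set of non-overlapping primitives; coordinates are from the bounding-box lower-left.
Bottom plate: 220 × 12, A = 2 640 mm², y = 6 mm, Ī = 31 680 mm⁴.
Web plate: 16 × 190, A = 3 040 mm², y = 107 mm, Ī = 9 145 333 mm⁴.
Top plate: 200 × 18, A = 3 600 mm², y = 211 mm, Ī = 97 200 mm⁴.
Centroid: ȳ = ΣA·y / ΣA = 118.61 mm.
Transfer each piece to the horizontal centroidal axis using Ī + A·d² with d = y − 118.61:
  bottom plate: d = -112.61 mm → contributes +33 510 782 mm⁴
  web plate: d = -11.612 mm → contributes +9 555 247 mm⁴
  top plate: d = 92.388 mm → contributes +30 825 107 mm⁴
Total I = 73 891 137 mm⁴.
Radius of gyration: k = √(I/A) = √(73 891 137 / 9 280) = 89.232 mm.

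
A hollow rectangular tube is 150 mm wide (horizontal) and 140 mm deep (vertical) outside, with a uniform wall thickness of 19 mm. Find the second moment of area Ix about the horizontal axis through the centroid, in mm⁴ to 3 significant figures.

Break the section into simple shapes (no overlaps), measuring from the bottom-left corner of the bounding box.
Outer rectangle: 150 × 140, A = 21 000 mm², y = 70 mm, Ī = 34 300 000 mm⁴.
Inner void (subtracted): 112 × 102, A = 11 424 mm², y = 70 mm, Ī = 9 904 608 mm⁴.
By symmetry the centroid is at mid-height, ȳ = 70 mm.
All pieces are centred on the horizontal axis through the centroid, so I = ΣĪ (holes subtracted) = 24 395 392 mm⁴.

Ix ≈ 2.44 × 10⁷ mm⁴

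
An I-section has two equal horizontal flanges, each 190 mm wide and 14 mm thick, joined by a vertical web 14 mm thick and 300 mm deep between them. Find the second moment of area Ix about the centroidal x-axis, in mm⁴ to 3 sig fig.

Ix ≈ 1.63 × 10⁸ mm⁴

Decompose the section into non-overlapping parts with the origin at the bottom-left of its bounding rectangle.
Bottom flange: 190 × 14, A = 2 660 mm², y = 7 mm, Ī = 43 447 mm⁴.
Web: 14 × 300, A = 4 200 mm², y = 164 mm, Ī = 31 500 000 mm⁴.
Top flange: 190 × 14, A = 2 660 mm², y = 321 mm, Ī = 43 447 mm⁴.
By symmetry the centroid is at mid-height, ȳ = 164 mm.
Transfer each piece to the centroidal x-axis using Ī + A·d² with d = y − 164:
  bottom flange: d = -157 mm → contributes +65 609 787 mm⁴
  web: d = 0 mm → contributes +31 500 000 mm⁴
  top flange: d = 157 mm → contributes +65 609 787 mm⁴
Total I = 162 719 573 mm⁴.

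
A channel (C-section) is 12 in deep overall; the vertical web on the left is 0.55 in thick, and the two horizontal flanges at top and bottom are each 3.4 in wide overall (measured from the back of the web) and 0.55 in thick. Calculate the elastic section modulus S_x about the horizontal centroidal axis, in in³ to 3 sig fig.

S_x ≈ 30.3 in³

Decompose the section into non-overlapping parts with the origin at the bottom-left of its bounding rectangle.
Web: 0.55 × 12, A = 6.6 in², y = 6 in, Ī = 79.2 in⁴.
Top flange (beyond web): 2.85 × 0.55, A = 1.5675 in², y = 11.725 in, Ī = 0.039514 in⁴.
Bottom flange (beyond web): 2.85 × 0.55, A = 1.5675 in², y = 0.275 in, Ī = 0.039514 in⁴.
By symmetry the centroid is at mid-height, ȳ = 6 in.
Transfer each piece to the horizontal centroidal axis using Ī + A·d² with d = y − 6:
  web: d = 0 in → contributes +79.2 in⁴
  top flange (beyond web): d = 5.725 in → contributes +51.415 in⁴
  bottom flange (beyond web): d = -5.725 in → contributes +51.415 in⁴
Total I = 182.03 in⁴.
Extreme fibre distance c = 6 in; S = I/c = 30.338 in³.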